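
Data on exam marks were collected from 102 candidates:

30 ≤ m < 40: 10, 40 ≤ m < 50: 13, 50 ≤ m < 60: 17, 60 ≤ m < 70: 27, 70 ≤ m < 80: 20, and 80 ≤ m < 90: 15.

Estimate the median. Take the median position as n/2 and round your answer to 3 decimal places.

Cumulative frequencies: 10, 23, 40, 67, 87, 102
n = 102; position = n/2 = 51.
This falls in the class 60 ≤ m < 70: L = 60, F = 40, f = 27, h = 10.
Median ≈ 60 + ((51 − 40) / 27) × 10 = 64.0741

64.074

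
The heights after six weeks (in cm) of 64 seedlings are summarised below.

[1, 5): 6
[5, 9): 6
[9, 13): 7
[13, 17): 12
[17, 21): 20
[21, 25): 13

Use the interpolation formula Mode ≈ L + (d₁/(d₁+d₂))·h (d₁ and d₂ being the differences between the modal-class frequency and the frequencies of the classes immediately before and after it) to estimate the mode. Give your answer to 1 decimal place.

19.1

Modal class: [17, 21) (highest frequency 20).
d₁ = 20 − 12 = 8, d₂ = 20 − 13 = 7
Mode ≈ 17 + (8/(8+7)) × 4 = 17 + 2.1333 = 19.1333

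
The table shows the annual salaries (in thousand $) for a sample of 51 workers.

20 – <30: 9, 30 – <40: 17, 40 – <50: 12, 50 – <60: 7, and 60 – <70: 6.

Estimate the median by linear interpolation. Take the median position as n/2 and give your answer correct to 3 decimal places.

Cumulative frequencies: 9, 26, 38, 45, 51
n = 51; position = n/2 = 25.5.
This falls in the class 30 – <40: L = 30, F = 9, f = 17, h = 10.
Median ≈ 30 + ((25.5 − 9) / 17) × 10 = 39.7059

39.706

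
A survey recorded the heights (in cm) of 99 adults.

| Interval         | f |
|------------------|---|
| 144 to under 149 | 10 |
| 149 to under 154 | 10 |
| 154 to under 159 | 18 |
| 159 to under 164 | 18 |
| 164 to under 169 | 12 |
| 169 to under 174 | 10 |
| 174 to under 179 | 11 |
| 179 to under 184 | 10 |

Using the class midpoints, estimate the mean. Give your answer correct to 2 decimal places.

Midpoints: 146.5, 151.5, 156.5, 161.5, 166.5, 171.5, 176.5, 181.5
Σfm = 10×146.5 + 10×151.5 + 18×156.5 + 18×161.5 + 12×166.5 + 10×171.5 + 11×176.5 + 10×181.5 = 16173.5
n = Σf = 99
Mean = 16173.5 / 99 = 163.3687

163.37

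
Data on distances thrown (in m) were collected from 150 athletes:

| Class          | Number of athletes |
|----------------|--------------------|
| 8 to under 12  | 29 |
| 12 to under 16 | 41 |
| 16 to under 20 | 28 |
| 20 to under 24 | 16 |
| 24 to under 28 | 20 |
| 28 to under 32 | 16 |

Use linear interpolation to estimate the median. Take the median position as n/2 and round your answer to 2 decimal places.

16.71

Cumulative frequencies: 29, 70, 98, 114, 134, 150
n = 150; position = n/2 = 75.
This falls in the class 16 to under 20: L = 16, F = 70, f = 28, h = 4.
Median ≈ 16 + ((75 − 70) / 28) × 4 = 16.7143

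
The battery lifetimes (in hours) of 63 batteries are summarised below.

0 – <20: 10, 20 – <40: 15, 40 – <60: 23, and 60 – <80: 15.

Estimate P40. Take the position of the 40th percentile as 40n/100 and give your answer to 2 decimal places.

Cumulative frequencies: 10, 25, 48, 63
n = 63; position = 40n/100 = 25.2.
This falls in the class 40 – <60: L = 40, F = 25, f = 23, h = 20.
40th percentile ≈ 40 + ((25.2 − 25) / 23) × 20 = 40.1739

40.17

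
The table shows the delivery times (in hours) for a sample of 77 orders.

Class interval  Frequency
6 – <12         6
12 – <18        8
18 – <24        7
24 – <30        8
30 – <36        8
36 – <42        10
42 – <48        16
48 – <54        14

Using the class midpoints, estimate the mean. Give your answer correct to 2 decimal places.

34.09

Midpoints: 9, 15, 21, 27, 33, 39, 45, 51
Σfm = 6×9 + 8×15 + 7×21 + 8×27 + 8×33 + 10×39 + 16×45 + 14×51 = 2625
n = Σf = 77
Mean = 2625 / 77 = 34.0909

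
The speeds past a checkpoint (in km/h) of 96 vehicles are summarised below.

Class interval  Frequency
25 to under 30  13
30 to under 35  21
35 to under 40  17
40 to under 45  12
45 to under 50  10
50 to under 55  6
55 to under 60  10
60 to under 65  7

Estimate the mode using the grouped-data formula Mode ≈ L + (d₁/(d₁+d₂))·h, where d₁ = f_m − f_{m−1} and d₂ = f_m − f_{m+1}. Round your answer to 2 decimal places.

33.33

Modal class: 30 to under 35 (highest frequency 21).
d₁ = 21 − 13 = 8, d₂ = 21 − 17 = 4
Mode ≈ 30 + (8/(8+4)) × 5 = 30 + 3.3333 = 33.3333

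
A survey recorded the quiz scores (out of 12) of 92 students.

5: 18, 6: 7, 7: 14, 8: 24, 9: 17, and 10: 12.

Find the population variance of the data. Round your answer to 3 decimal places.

Values: 5, 6, 7, 8, 9, 10
n = 92, Σfx = 695, mean = 7.5543
Σfx² = 5501
Σf(x − x̄)² = Σfx² − (Σfx)²/n = 5501 − 695²/92 = 250.7283
Population variance = 250.7283 / 92 = 2.7253

2.725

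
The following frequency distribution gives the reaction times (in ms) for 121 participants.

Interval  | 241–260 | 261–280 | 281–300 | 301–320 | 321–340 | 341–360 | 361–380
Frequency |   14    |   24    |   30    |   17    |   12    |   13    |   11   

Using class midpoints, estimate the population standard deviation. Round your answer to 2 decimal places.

36.14

Midpoints: 250.5, 270.5, 290.5, 310.5, 330.5, 350.5, 370.5
n = 121, Σfm = 36590.5, mean = 302.4008
Σfm² = 11223060.25
Σf(m − x̄)² = Σfm² − (Σfm)²/n = 11223060.25 − 36590.5²/121 = 158062.8099
Population variance = 158062.8099 / 121 = 1306.3042
Standard deviation = √1306.3042 = 36.1428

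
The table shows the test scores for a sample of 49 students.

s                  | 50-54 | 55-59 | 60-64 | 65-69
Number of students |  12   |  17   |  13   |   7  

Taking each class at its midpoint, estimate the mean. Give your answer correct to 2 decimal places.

58.53

Midpoints: 52, 57, 62, 67
Σfm = 12×52 + 17×57 + 13×62 + 7×67 = 2868
n = Σf = 49
Mean = 2868 / 49 = 58.5306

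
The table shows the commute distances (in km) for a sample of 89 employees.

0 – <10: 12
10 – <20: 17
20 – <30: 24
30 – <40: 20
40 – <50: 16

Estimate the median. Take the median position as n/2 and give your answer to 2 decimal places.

Cumulative frequencies: 12, 29, 53, 73, 89
n = 89; position = n/2 = 44.5.
This falls in the class 20 – <30: L = 20, F = 29, f = 24, h = 10.
Median ≈ 20 + ((44.5 − 29) / 24) × 10 = 26.4583

26.46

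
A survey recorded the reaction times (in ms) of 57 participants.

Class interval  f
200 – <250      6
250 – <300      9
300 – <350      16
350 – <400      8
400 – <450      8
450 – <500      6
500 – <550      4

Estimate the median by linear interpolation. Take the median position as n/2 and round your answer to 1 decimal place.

Cumulative frequencies: 6, 15, 31, 39, 47, 53, 57
n = 57; position = n/2 = 28.5.
This falls in the class 300 – <350: L = 300, F = 15, f = 16, h = 50.
Median ≈ 300 + ((28.5 − 15) / 16) × 50 = 342.1875

342.2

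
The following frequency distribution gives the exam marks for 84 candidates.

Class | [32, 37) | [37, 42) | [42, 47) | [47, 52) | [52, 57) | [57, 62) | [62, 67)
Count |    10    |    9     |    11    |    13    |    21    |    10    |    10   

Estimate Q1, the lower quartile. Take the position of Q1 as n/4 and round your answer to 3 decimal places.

Cumulative frequencies: 10, 19, 30, 43, 64, 74, 84
n = 84; position = n/4 = 21.
This falls in the class [42, 47): L = 42, F = 19, f = 11, h = 5.
Lower quartile ≈ 42 + ((21 − 19) / 11) × 5 = 42.9091

42.909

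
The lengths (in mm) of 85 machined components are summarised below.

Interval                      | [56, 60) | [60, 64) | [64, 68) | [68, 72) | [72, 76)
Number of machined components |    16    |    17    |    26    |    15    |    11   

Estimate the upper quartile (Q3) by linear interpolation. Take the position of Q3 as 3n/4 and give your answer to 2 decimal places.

69.27

Cumulative frequencies: 16, 33, 59, 74, 85
n = 85; position = 3n/4 = 63.75.
This falls in the class [68, 72): L = 68, F = 59, f = 15, h = 4.
Upper quartile ≈ 68 + ((63.75 − 59) / 15) × 4 = 69.2667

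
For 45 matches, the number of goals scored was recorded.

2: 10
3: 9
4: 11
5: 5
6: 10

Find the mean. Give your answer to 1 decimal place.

Values: 2, 3, 4, 5, 6
Σfx = 10×2 + 9×3 + 11×4 + 5×5 + 10×6 = 176
n = Σf = 45
Mean = 176 / 45 = 3.9111

3.9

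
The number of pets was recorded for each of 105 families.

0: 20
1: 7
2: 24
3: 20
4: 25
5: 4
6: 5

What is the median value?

Cumulative frequencies: 20, 27, 51, 71, 96, 100, 105
n = 105, so the median is the value in position (n+1)/2 = 53.
Position 53 falls at value 3.

3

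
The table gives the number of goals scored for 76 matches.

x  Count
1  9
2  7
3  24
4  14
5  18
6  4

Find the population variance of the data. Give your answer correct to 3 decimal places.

Values: 1, 2, 3, 4, 5, 6
n = 76, Σfx = 265, mean = 3.4868
Σfx² = 1071
Σf(x − x̄)² = Σfx² − (Σfx)²/n = 1071 − 265²/76 = 146.9868
Population variance = 146.9868 / 76 = 1.9340

1.934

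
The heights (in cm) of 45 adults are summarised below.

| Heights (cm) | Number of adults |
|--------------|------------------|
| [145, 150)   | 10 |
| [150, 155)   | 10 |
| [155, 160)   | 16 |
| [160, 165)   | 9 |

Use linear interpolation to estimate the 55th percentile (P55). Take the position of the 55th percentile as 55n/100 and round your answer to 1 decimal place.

Cumulative frequencies: 10, 20, 36, 45
n = 45; position = 55n/100 = 24.75.
This falls in the class [155, 160): L = 155, F = 20, f = 16, h = 5.
55th percentile ≈ 155 + ((24.75 − 20) / 16) × 5 = 156.4844

156.5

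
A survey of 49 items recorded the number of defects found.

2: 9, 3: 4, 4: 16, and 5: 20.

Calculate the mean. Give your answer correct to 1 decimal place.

Values: 2, 3, 4, 5
Σfx = 9×2 + 4×3 + 16×4 + 20×5 = 194
n = Σf = 49
Mean = 194 / 49 = 3.9592

4.0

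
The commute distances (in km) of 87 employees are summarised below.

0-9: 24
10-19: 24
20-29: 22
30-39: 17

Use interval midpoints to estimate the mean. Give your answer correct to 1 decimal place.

Midpoints: 4.5, 14.5, 24.5, 34.5
Σfm = 24×4.5 + 24×14.5 + 22×24.5 + 17×34.5 = 1581.5
n = Σf = 87
Mean = 1581.5 / 87 = 18.1782

18.2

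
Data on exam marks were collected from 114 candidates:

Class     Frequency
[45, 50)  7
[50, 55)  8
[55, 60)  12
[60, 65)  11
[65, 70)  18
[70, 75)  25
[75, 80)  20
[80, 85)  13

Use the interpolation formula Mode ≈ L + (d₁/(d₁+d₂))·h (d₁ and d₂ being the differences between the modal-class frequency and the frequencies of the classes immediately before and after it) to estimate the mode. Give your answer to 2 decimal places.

72.92

Modal class: [70, 75) (highest frequency 25).
d₁ = 25 − 18 = 7, d₂ = 25 − 20 = 5
Mode ≈ 70 + (7/(7+5)) × 5 = 70 + 2.9167 = 72.9167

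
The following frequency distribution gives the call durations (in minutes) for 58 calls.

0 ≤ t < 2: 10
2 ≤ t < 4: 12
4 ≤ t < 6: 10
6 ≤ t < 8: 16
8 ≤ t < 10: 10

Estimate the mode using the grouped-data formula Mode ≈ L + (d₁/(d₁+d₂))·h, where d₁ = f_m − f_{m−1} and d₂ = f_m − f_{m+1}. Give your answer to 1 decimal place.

7.0

Modal class: 6 ≤ t < 8 (highest frequency 16).
d₁ = 16 − 10 = 6, d₂ = 16 − 10 = 6
Mode ≈ 6 + (6/(6+6)) × 2 = 6 + 1.0000 = 7.0000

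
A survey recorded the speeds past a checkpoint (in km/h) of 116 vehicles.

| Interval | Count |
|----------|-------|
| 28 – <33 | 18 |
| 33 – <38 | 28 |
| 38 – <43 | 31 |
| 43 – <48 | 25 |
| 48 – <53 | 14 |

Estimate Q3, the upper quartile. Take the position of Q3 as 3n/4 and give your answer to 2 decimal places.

Cumulative frequencies: 18, 46, 77, 102, 116
n = 116; position = 3n/4 = 87.
This falls in the class 43 – <48: L = 43, F = 77, f = 25, h = 5.
Upper quartile ≈ 43 + ((87 − 77) / 25) × 5 = 45.0000

45.00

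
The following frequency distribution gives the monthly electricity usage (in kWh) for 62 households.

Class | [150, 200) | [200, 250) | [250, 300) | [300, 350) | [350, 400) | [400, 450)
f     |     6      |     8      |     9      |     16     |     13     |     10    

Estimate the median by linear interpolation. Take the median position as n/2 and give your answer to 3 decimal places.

325.000

Cumulative frequencies: 6, 14, 23, 39, 52, 62
n = 62; position = n/2 = 31.
This falls in the class [300, 350): L = 300, F = 23, f = 16, h = 50.
Median ≈ 300 + ((31 − 23) / 16) × 50 = 325.0000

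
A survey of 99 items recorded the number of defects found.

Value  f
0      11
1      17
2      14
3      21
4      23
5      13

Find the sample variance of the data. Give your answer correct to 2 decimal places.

2.51

Values: 0, 1, 2, 3, 4, 5
n = 99, Σfx = 265, mean = 2.6768
Σfx² = 955
Σf(x − x̄)² = Σfx² − (Σfx)²/n = 955 − 265²/99 = 245.6566
Sample variance = 245.6566 / 98 = 2.5067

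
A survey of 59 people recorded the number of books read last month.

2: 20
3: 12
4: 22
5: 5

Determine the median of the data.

3

Cumulative frequencies: 20, 32, 54, 59
n = 59, so the median is the value in position (n+1)/2 = 30.
Position 30 falls at value 3.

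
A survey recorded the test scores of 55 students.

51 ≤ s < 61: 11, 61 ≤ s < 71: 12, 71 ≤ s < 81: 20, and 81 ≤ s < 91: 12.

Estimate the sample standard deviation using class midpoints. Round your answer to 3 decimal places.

10.470

Midpoints: 56, 66, 76, 86
n = 55, Σfm = 3960, mean = 72.0000
Σfm² = 291040
Σf(m − x̄)² = Σfm² − (Σfm)²/n = 291040 − 3960²/55 = 5920.0000
Sample variance = 5920.0000 / 54 = 109.6296
Standard deviation = √109.6296 = 10.4704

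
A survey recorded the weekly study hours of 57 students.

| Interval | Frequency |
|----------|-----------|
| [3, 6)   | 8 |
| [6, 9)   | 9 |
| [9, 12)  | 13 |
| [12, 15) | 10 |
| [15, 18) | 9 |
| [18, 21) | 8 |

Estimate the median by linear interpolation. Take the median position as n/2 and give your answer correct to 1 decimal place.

11.7

Cumulative frequencies: 8, 17, 30, 40, 49, 57
n = 57; position = n/2 = 28.5.
This falls in the class [9, 12): L = 9, F = 17, f = 13, h = 3.
Median ≈ 9 + ((28.5 − 17) / 13) × 3 = 11.6538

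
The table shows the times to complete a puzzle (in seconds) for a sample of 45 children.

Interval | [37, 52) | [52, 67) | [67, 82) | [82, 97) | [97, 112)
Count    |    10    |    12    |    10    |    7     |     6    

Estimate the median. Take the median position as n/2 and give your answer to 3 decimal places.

67.750

Cumulative frequencies: 10, 22, 32, 39, 45
n = 45; position = n/2 = 22.5.
This falls in the class [67, 82): L = 67, F = 22, f = 10, h = 15.
Median ≈ 67 + ((22.5 − 22) / 10) × 15 = 67.7500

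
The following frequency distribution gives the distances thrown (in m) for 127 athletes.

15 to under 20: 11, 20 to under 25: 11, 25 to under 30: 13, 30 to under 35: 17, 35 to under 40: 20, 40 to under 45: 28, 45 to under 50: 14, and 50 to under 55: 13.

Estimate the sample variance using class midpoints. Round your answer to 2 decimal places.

Midpoints: 17.5, 22.5, 27.5, 32.5, 37.5, 42.5, 47.5, 52.5
n = 127, Σfm = 4637.5, mean = 36.5157
Σfm² = 182843.75
Σf(m − x̄)² = Σfm² − (Σfm)²/n = 182843.75 − 4637.5²/127 = 13501.9685
Sample variance = 13501.9685 / 126 = 107.1585

107.16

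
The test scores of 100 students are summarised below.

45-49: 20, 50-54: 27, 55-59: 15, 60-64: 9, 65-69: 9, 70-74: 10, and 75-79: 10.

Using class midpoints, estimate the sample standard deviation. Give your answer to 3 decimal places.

9.962

Midpoints: 47, 52, 57, 62, 67, 72, 77
n = 100, Σfm = 5850, mean = 58.5000
Σfm² = 352050
Σf(m − x̄)² = Σfm² − (Σfm)²/n = 352050 − 5850²/100 = 9825.0000
Sample variance = 9825.0000 / 99 = 99.2424
Standard deviation = √99.2424 = 9.9620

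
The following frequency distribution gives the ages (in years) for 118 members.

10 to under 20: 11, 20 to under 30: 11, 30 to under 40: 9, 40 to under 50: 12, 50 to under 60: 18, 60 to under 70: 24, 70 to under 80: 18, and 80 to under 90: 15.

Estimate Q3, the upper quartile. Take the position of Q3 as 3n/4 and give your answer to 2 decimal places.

71.94

Cumulative frequencies: 11, 22, 31, 43, 61, 85, 103, 118
n = 118; position = 3n/4 = 88.5.
This falls in the class 70 to under 80: L = 70, F = 85, f = 18, h = 10.
Upper quartile ≈ 70 + ((88.5 − 85) / 18) × 10 = 71.9444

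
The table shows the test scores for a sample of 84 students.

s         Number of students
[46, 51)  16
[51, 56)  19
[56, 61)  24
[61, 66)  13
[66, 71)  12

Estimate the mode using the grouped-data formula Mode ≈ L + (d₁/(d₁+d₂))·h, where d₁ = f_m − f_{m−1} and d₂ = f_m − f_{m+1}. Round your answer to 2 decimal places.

57.56

Modal class: [56, 61) (highest frequency 24).
d₁ = 24 − 19 = 5, d₂ = 24 − 13 = 11
Mode ≈ 56 + (5/(5+11)) × 5 = 56 + 1.5625 = 57.5625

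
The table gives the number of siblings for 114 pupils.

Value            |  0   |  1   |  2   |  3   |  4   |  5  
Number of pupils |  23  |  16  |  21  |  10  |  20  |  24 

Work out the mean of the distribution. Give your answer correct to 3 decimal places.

Values: 0, 1, 2, 3, 4, 5
Σfx = 23×0 + 16×1 + 21×2 + 10×3 + 20×4 + 24×5 = 288
n = Σf = 114
Mean = 288 / 114 = 2.5263

2.526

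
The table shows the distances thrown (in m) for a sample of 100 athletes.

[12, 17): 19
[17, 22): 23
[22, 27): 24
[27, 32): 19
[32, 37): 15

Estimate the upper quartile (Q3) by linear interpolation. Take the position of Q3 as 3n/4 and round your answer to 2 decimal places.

Cumulative frequencies: 19, 42, 66, 85, 100
n = 100; position = 3n/4 = 75.
This falls in the class [27, 32): L = 27, F = 66, f = 19, h = 5.
Upper quartile ≈ 27 + ((75 − 66) / 19) × 5 = 29.3684

29.37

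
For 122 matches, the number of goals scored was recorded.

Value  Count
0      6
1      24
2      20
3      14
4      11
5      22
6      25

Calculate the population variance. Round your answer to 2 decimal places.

3.92

Values: 0, 1, 2, 3, 4, 5, 6
n = 122, Σfx = 410, mean = 3.3607
Σfx² = 1856
Σf(x − x̄)² = Σfx² − (Σfx)²/n = 1856 − 410²/122 = 478.1311
Population variance = 478.1311 / 122 = 3.9191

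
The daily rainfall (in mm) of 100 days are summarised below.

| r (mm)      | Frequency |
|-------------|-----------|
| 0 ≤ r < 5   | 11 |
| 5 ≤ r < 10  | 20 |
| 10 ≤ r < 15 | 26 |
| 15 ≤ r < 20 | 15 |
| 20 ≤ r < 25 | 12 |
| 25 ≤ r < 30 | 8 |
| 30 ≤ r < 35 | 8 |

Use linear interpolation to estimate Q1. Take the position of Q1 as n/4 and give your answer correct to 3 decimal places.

8.500

Cumulative frequencies: 11, 31, 57, 72, 84, 92, 100
n = 100; position = n/4 = 25.
This falls in the class 5 ≤ r < 10: L = 5, F = 11, f = 20, h = 5.
Lower quartile ≈ 5 + ((25 − 11) / 20) × 5 = 8.5000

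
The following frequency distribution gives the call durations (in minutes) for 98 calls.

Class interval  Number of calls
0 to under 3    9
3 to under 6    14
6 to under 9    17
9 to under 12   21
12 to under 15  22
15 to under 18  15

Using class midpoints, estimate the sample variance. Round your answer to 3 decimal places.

Midpoints: 1.5, 4.5, 7.5, 10.5, 13.5, 16.5
n = 98, Σfm = 969, mean = 9.8878
Σfm² = 11668.5
Σf(m − x̄)² = Σfm² − (Σfm)²/n = 11668.5 − 969²/98 = 2087.2653
Sample variance = 2087.2653 / 97 = 21.5182

21.518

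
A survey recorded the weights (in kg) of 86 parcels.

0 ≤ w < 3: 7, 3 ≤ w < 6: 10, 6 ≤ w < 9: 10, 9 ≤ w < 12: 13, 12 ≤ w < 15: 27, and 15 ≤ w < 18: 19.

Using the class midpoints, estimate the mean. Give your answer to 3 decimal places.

Midpoints: 1.5, 4.5, 7.5, 10.5, 13.5, 16.5
Σfm = 7×1.5 + 10×4.5 + 10×7.5 + 13×10.5 + 27×13.5 + 19×16.5 = 945
n = Σf = 86
Mean = 945 / 86 = 10.9884

10.988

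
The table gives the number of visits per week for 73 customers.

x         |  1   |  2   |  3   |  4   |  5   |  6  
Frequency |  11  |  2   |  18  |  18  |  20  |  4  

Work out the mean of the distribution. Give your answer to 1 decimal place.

3.6

Values: 1, 2, 3, 4, 5, 6
Σfx = 11×1 + 2×2 + 18×3 + 18×4 + 20×5 + 4×6 = 265
n = Σf = 73
Mean = 265 / 73 = 3.6301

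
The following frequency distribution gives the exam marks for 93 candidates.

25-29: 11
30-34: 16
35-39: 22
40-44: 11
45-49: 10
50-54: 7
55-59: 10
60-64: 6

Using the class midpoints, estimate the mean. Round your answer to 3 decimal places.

Midpoints: 27, 32, 37, 42, 47, 52, 57, 62
Σfm = 11×27 + 16×32 + 22×37 + 11×42 + 10×47 + 7×52 + 10×57 + 6×62 = 3861
n = Σf = 93
Mean = 3861 / 93 = 41.5161

41.516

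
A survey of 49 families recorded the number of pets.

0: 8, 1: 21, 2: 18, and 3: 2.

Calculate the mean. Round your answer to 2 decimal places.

1.29

Values: 0, 1, 2, 3
Σfx = 8×0 + 21×1 + 18×2 + 2×3 = 63
n = Σf = 49
Mean = 63 / 49 = 1.2857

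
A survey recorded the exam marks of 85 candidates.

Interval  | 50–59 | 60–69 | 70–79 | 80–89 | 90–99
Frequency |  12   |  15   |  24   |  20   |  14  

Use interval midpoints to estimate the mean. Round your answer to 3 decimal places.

75.559

Midpoints: 54.5, 64.5, 74.5, 84.5, 94.5
Σfm = 12×54.5 + 15×64.5 + 24×74.5 + 20×84.5 + 14×94.5 = 6422.5
n = Σf = 85
Mean = 6422.5 / 85 = 75.5588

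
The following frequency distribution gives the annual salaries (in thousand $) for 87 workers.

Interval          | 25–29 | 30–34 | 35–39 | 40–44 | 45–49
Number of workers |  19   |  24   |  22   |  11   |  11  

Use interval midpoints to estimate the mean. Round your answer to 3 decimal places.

Midpoints: 27, 32, 37, 42, 47
Σfm = 19×27 + 24×32 + 22×37 + 11×42 + 11×47 = 3074
n = Σf = 87
Mean = 3074 / 87 = 35.3333

35.333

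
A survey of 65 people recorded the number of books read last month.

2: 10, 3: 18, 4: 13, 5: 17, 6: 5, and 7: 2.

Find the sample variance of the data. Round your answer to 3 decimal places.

Values: 2, 3, 4, 5, 6, 7
n = 65, Σfx = 255, mean = 3.9231
Σfx² = 1113
Σf(x − x̄)² = Σfx² − (Σfx)²/n = 1113 − 255²/65 = 112.6154
Sample variance = 112.6154 / 64 = 1.7596

1.760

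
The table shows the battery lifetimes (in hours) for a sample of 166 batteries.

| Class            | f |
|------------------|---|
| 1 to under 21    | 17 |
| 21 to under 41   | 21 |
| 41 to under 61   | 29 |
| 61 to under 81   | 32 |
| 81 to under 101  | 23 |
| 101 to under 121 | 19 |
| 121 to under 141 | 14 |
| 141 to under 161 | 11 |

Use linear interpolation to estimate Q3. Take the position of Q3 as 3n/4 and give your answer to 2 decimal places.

Cumulative frequencies: 17, 38, 67, 99, 122, 141, 155, 166
n = 166; position = 3n/4 = 124.5.
This falls in the class 101 to under 121: L = 101, F = 122, f = 19, h = 20.
Upper quartile ≈ 101 + ((124.5 − 122) / 19) × 20 = 103.6316

103.63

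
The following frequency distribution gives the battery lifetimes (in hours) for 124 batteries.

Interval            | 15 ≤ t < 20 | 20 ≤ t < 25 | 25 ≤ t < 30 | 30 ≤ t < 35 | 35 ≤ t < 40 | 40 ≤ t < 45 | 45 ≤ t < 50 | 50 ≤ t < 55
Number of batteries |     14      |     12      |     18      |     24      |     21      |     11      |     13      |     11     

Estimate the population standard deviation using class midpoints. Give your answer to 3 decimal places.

Midpoints: 17.5, 22.5, 27.5, 32.5, 37.5, 42.5, 47.5, 52.5
n = 124, Σfm = 4240, mean = 34.1935
Σfm² = 158375
Σf(m − x̄)² = Σfm² − (Σfm)²/n = 158375 − 4240²/124 = 13394.3548
Population variance = 13394.3548 / 124 = 108.0190
Standard deviation = √108.0190 = 10.3932

10.393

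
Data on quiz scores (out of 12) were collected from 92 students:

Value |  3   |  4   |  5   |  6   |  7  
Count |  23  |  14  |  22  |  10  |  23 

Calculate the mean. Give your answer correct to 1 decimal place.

5.0

Values: 3, 4, 5, 6, 7
Σfx = 23×3 + 14×4 + 22×5 + 10×6 + 23×7 = 456
n = Σf = 92
Mean = 456 / 92 = 4.9565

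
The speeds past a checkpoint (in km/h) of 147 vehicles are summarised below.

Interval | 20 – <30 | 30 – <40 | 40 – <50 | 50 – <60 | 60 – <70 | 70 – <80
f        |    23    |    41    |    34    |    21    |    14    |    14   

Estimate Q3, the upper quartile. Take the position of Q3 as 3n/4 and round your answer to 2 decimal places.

55.83

Cumulative frequencies: 23, 64, 98, 119, 133, 147
n = 147; position = 3n/4 = 110.25.
This falls in the class 50 – <60: L = 50, F = 98, f = 21, h = 10.
Upper quartile ≈ 50 + ((110.25 − 98) / 21) × 10 = 55.8333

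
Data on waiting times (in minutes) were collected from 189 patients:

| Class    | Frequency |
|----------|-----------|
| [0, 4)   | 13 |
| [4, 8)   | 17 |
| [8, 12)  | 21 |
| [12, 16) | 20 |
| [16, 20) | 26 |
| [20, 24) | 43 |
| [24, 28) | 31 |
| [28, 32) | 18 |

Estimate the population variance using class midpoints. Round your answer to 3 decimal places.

67.201

Midpoints: 2, 6, 10, 14, 18, 22, 26, 30
n = 189, Σfm = 3378, mean = 17.8730
Σfm² = 73076
Σf(m − x̄)² = Σfm² − (Σfm)²/n = 73076 − 3378²/189 = 12700.9524
Population variance = 12700.9524 / 189 = 67.2008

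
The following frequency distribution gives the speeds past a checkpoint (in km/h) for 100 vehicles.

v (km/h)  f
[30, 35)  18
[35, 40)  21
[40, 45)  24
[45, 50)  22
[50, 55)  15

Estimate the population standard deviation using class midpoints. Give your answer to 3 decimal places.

Midpoints: 32.5, 37.5, 42.5, 47.5, 52.5
n = 100, Σfm = 4225, mean = 42.2500
Σfm² = 182875
Σf(m − x̄)² = Σfm² − (Σfm)²/n = 182875 − 4225²/100 = 4368.7500
Population variance = 4368.7500 / 100 = 43.6875
Standard deviation = √43.6875 = 6.6097

6.610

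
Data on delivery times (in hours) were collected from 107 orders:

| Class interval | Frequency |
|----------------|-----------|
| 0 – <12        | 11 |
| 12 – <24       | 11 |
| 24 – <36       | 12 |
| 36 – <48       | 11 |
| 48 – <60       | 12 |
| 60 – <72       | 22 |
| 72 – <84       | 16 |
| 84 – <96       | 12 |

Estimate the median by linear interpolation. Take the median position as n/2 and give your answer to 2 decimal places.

Cumulative frequencies: 11, 22, 34, 45, 57, 79, 95, 107
n = 107; position = n/2 = 53.5.
This falls in the class 48 – <60: L = 48, F = 45, f = 12, h = 12.
Median ≈ 48 + ((53.5 − 45) / 12) × 12 = 56.5000

56.50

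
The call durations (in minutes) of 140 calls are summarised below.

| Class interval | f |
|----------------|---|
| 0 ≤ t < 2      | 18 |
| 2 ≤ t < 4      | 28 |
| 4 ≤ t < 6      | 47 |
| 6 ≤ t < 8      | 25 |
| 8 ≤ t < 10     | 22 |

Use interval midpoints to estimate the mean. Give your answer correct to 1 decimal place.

5.1

Midpoints: 1, 3, 5, 7, 9
Σfm = 18×1 + 28×3 + 47×5 + 25×7 + 22×9 = 710
n = Σf = 140
Mean = 710 / 140 = 5.0714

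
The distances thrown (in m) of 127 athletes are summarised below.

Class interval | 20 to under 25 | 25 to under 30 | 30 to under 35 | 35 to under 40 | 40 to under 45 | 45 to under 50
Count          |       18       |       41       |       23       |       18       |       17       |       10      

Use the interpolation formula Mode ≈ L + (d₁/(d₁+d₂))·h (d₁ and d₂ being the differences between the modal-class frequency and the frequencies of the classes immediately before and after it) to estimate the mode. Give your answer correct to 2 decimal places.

27.80

Modal class: 25 to under 30 (highest frequency 41).
d₁ = 41 − 18 = 23, d₂ = 41 − 23 = 18
Mode ≈ 25 + (23/(23+18)) × 5 = 25 + 2.8049 = 27.8049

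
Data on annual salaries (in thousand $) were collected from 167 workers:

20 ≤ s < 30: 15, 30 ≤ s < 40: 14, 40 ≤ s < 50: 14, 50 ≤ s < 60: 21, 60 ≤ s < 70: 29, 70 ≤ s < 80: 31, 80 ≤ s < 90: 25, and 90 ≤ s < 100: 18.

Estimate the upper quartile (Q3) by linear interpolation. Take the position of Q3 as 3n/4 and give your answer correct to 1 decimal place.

Cumulative frequencies: 15, 29, 43, 64, 93, 124, 149, 167
n = 167; position = 3n/4 = 125.25.
This falls in the class 80 ≤ s < 90: L = 80, F = 124, f = 25, h = 10.
Upper quartile ≈ 80 + ((125.25 − 124) / 25) × 10 = 80.5000

80.5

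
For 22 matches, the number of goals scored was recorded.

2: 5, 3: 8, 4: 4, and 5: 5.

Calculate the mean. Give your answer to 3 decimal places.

3.409

Values: 2, 3, 4, 5
Σfx = 5×2 + 8×3 + 4×4 + 5×5 = 75
n = Σf = 22
Mean = 75 / 22 = 3.4091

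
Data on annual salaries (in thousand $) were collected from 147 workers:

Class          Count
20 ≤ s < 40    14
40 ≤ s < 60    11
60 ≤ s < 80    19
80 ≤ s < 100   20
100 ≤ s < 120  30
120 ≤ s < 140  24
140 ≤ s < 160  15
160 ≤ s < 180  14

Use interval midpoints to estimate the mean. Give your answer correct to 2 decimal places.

103.06

Midpoints: 30, 50, 70, 90, 110, 130, 150, 170
Σfm = 14×30 + 11×50 + 19×70 + 20×90 + 30×110 + 24×130 + 15×150 + 14×170 = 15150
n = Σf = 147
Mean = 15150 / 147 = 103.0612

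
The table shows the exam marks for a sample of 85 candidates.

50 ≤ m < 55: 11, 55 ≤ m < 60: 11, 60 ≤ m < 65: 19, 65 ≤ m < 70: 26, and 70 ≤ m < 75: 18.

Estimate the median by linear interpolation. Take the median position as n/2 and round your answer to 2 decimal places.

65.29

Cumulative frequencies: 11, 22, 41, 67, 85
n = 85; position = n/2 = 42.5.
This falls in the class 65 ≤ m < 70: L = 65, F = 41, f = 26, h = 5.
Median ≈ 65 + ((42.5 − 41) / 26) × 5 = 65.2885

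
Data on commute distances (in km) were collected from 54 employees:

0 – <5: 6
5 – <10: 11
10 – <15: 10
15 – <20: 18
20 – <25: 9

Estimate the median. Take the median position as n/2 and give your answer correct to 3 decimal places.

Cumulative frequencies: 6, 17, 27, 45, 54
n = 54; position = n/2 = 27.
This falls in the class 10 – <15: L = 10, F = 17, f = 10, h = 5.
Median ≈ 10 + ((27 − 17) / 10) × 5 = 15.0000

15.000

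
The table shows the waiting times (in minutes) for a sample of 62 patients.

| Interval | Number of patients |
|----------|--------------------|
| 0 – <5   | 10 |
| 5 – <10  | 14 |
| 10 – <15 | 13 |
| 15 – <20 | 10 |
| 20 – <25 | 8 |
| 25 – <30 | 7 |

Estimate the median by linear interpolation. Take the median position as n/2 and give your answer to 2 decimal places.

Cumulative frequencies: 10, 24, 37, 47, 55, 62
n = 62; position = n/2 = 31.
This falls in the class 10 – <15: L = 10, F = 24, f = 13, h = 5.
Median ≈ 10 + ((31 − 24) / 13) × 5 = 12.6923

12.69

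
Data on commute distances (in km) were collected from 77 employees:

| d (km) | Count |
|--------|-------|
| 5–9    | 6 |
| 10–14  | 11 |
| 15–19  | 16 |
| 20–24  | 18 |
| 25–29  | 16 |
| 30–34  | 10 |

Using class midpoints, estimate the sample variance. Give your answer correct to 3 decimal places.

54.212

Midpoints: 7, 12, 17, 22, 27, 32
n = 77, Σfm = 1594, mean = 20.7013
Σfm² = 37118
Σf(m − x̄)² = Σfm² − (Σfm)²/n = 37118 − 1594²/77 = 4120.1299
Sample variance = 4120.1299 / 76 = 54.2122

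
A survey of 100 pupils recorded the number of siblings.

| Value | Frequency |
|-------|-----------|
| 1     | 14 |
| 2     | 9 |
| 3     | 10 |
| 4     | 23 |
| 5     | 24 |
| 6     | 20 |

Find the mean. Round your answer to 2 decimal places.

Values: 1, 2, 3, 4, 5, 6
Σfx = 14×1 + 9×2 + 10×3 + 23×4 + 24×5 + 20×6 = 394
n = Σf = 100
Mean = 394 / 100 = 3.9400

3.94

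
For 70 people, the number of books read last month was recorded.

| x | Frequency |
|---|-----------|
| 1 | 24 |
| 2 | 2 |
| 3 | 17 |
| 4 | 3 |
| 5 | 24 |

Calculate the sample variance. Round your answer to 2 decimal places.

Values: 1, 2, 3, 4, 5
n = 70, Σfx = 211, mean = 3.0143
Σfx² = 833
Σf(x − x̄)² = Σfx² − (Σfx)²/n = 833 − 211²/70 = 196.9857
Sample variance = 196.9857 / 69 = 2.8549

2.85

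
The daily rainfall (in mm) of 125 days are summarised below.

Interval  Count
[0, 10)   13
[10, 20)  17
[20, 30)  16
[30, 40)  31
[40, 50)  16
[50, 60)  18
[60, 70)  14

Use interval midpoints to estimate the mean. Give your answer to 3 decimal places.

35.400

Midpoints: 5, 15, 25, 35, 45, 55, 65
Σfm = 13×5 + 17×15 + 16×25 + 31×35 + 16×45 + 18×55 + 14×65 = 4425
n = Σf = 125
Mean = 4425 / 125 = 35.4000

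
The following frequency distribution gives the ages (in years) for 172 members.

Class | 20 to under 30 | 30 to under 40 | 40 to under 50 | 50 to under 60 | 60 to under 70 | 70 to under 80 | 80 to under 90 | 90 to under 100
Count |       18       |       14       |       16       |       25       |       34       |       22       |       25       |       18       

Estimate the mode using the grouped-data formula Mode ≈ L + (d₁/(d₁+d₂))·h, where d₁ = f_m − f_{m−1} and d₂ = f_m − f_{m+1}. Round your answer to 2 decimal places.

Modal class: 60 to under 70 (highest frequency 34).
d₁ = 34 − 25 = 9, d₂ = 34 − 22 = 12
Mode ≈ 60 + (9/(9+12)) × 10 = 60 + 4.2857 = 64.2857

64.29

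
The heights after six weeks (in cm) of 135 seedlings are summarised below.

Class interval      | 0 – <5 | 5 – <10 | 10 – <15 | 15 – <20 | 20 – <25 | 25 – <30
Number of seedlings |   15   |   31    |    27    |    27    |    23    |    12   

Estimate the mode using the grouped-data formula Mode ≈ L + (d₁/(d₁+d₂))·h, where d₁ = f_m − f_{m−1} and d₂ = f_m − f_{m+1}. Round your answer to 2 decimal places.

9.00

Modal class: 5 – <10 (highest frequency 31).
d₁ = 31 − 15 = 16, d₂ = 31 − 27 = 4
Mode ≈ 5 + (16/(16+4)) × 5 = 5 + 4.0000 = 9.0000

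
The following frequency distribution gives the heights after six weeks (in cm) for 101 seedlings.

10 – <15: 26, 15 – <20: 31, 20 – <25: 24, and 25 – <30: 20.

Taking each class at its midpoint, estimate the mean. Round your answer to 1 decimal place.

Midpoints: 12.5, 17.5, 22.5, 27.5
Σfm = 26×12.5 + 31×17.5 + 24×22.5 + 20×27.5 = 1957.5
n = Σf = 101
Mean = 1957.5 / 101 = 19.3812

19.4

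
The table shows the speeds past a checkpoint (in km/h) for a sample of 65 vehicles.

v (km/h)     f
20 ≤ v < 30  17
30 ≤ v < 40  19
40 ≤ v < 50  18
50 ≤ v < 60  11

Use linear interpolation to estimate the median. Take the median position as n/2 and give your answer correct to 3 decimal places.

Cumulative frequencies: 17, 36, 54, 65
n = 65; position = n/2 = 32.5.
This falls in the class 30 ≤ v < 40: L = 30, F = 17, f = 19, h = 10.
Median ≈ 30 + ((32.5 − 17) / 19) × 10 = 38.1579

38.158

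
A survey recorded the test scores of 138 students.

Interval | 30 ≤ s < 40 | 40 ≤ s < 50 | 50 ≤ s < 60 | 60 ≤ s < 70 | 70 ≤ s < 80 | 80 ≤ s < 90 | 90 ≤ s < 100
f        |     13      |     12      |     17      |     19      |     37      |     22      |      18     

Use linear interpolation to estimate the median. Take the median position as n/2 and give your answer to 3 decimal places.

72.162

Cumulative frequencies: 13, 25, 42, 61, 98, 120, 138
n = 138; position = n/2 = 69.
This falls in the class 70 ≤ s < 80: L = 70, F = 61, f = 37, h = 10.
Median ≈ 70 + ((69 − 61) / 37) × 10 = 72.1622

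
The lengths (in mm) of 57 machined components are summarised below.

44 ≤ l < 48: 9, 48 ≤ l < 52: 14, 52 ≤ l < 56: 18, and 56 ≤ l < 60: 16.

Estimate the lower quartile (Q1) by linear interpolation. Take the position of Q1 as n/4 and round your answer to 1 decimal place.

49.5

Cumulative frequencies: 9, 23, 41, 57
n = 57; position = n/4 = 14.25.
This falls in the class 48 ≤ l < 52: L = 48, F = 9, f = 14, h = 4.
Lower quartile ≈ 48 + ((14.25 − 9) / 14) × 4 = 49.5000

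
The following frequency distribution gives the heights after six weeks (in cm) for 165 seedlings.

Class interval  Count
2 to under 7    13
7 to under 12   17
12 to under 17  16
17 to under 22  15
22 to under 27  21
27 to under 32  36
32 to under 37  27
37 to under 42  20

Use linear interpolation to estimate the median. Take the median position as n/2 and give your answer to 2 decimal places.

27.07

Cumulative frequencies: 13, 30, 46, 61, 82, 118, 145, 165
n = 165; position = n/2 = 82.5.
This falls in the class 27 to under 32: L = 27, F = 82, f = 36, h = 5.
Median ≈ 27 + ((82.5 − 82) / 36) × 5 = 27.0694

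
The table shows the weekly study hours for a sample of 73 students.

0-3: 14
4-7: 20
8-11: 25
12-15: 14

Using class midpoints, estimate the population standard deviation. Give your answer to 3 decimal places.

Midpoints: 1.5, 5.5, 9.5, 13.5
n = 73, Σfm = 557.5, mean = 7.6370
Σfm² = 5444.25
Σf(m − x̄)² = Σfm² − (Σfm)²/n = 5444.25 − 557.5²/73 = 1186.6301
Population variance = 1186.6301 / 73 = 16.2552
Standard deviation = √16.2552 = 4.0318

4.032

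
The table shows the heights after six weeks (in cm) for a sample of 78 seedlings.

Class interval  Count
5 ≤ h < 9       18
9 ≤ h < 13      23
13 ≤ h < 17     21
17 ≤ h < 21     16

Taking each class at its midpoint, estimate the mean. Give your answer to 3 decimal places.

Midpoints: 7, 11, 15, 19
Σfm = 18×7 + 23×11 + 21×15 + 16×19 = 998
n = Σf = 78
Mean = 998 / 78 = 12.7949

12.795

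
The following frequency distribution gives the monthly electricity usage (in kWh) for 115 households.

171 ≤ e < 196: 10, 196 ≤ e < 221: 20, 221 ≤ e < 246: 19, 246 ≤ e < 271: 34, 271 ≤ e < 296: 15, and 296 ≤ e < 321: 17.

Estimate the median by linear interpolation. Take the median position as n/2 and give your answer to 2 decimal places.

252.25

Cumulative frequencies: 10, 30, 49, 83, 98, 115
n = 115; position = n/2 = 57.5.
This falls in the class 246 ≤ e < 271: L = 246, F = 49, f = 34, h = 25.
Median ≈ 246 + ((57.5 − 49) / 34) × 25 = 252.2500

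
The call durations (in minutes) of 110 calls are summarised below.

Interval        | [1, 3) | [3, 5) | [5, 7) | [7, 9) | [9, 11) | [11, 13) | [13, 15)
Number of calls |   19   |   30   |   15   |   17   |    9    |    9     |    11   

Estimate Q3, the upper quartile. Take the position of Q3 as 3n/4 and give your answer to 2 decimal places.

Cumulative frequencies: 19, 49, 64, 81, 90, 99, 110
n = 110; position = 3n/4 = 82.5.
This falls in the class [9, 11): L = 9, F = 81, f = 9, h = 2.
Upper quartile ≈ 9 + ((82.5 − 81) / 9) × 2 = 9.3333

9.33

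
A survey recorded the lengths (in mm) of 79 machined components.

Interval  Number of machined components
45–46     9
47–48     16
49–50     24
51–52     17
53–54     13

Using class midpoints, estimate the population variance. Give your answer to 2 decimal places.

Midpoints: 45.5, 47.5, 49.5, 51.5, 53.5
n = 79, Σfm = 3928.5, mean = 49.7278
Σfm² = 195835.75
Σf(m − x̄)² = Σfm² − (Σfm)²/n = 195835.75 − 3928.5²/79 = 479.8987
Population variance = 479.8987 / 79 = 6.0747

6.07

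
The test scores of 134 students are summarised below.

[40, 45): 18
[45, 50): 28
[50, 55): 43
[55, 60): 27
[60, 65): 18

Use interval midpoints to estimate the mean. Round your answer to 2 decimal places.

52.46

Midpoints: 42.5, 47.5, 52.5, 57.5, 62.5
Σfm = 18×42.5 + 28×47.5 + 43×52.5 + 27×57.5 + 18×62.5 = 7030
n = Σf = 134
Mean = 7030 / 134 = 52.4627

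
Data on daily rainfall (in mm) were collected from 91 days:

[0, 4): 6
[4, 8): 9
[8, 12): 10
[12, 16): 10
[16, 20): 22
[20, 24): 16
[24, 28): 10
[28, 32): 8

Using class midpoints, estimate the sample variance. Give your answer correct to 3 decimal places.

62.250

Midpoints: 2, 6, 10, 14, 18, 22, 26, 30
n = 91, Σfm = 1554, mean = 17.0769
Σfm² = 32140
Σf(m − x̄)² = Σfm² − (Σfm)²/n = 32140 − 1554²/91 = 5602.4615
Sample variance = 5602.4615 / 90 = 62.2496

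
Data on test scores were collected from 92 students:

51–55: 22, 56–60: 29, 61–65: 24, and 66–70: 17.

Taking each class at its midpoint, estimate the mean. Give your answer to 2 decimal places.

Midpoints: 53, 58, 63, 68
Σfm = 22×53 + 29×58 + 24×63 + 17×68 = 5516
n = Σf = 92
Mean = 5516 / 92 = 59.9565

59.96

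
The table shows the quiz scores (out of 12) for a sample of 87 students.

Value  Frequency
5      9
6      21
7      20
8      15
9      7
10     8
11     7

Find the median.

Cumulative frequencies: 9, 30, 50, 65, 72, 80, 87
n = 87, so the median is the value in position (n+1)/2 = 44.
Position 44 falls at value 7.

7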